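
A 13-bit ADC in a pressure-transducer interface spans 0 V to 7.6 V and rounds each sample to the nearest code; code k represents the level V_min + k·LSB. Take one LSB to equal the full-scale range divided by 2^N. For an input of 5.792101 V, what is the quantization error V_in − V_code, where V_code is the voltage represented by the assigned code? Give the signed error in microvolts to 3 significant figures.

V_FS = 7.6 V. LSB = 7.6 V / 2^13 ≈ 0.9277 mV.
(V_in − V_min)/LSB = (5.792101 − (0)) × 8192/7.6 = 6243.2752 → nearest code k = 6243.
Reconstructed level: 0 + 6243 × 7.6/8192 V = 5.791845703 V.
V_in − V_code = 5.792101 − (5.791845703) = +255 µV.

+255 µV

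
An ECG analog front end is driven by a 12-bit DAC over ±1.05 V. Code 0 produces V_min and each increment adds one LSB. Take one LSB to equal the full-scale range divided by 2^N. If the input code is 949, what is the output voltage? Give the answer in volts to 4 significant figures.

Range = 1.05 − (-1.05) = 2.1 V. LSB = 2.1 V / 2^12.
Output = V_min + (949/4096) × range = -1.05 + 0.231689 × 2.1 V
      = -1.05 V + 0.486548 V = -0.563452 V.

-0.5635 V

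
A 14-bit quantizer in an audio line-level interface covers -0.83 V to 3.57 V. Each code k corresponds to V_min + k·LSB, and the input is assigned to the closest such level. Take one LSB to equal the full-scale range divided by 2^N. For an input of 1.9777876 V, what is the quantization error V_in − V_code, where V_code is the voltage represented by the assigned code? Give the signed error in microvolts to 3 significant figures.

Range = 3.57 − (-0.83) = 4.4 V. LSB = 4.4 V / 2^14 ≈ 268.6 µV.
(1.9777876 − (-0.83)) / LSB = 2.8077876 × 16384/4.4 = 10455.1800. Nearest integer: k = 10455.
Reconstructed level: -0.83 + 10455 × 4.4/16384 V = 1.9777392578 V.
V_in − V_code = 1.9777876 − (1.9777392578) = +48.3 µV.

+48.3 µV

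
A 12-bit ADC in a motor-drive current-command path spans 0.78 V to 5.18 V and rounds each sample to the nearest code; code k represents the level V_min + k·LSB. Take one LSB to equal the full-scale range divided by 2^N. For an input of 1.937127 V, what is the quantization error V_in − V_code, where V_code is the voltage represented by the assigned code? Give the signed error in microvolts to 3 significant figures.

+193 µV

Full-scale range = 5.18 V − (0.78 V) = 4.4 V. LSB = 4.4 V / 2^12 ≈ 1.074 mV.
(1.937127 − (0.78)) / LSB = 1.157127 × 4096/4.4 = 1077.1800. Nearest integer: k = 1077.
V_code = 0.78 + (1077/4096) × 4.4 = 1.936933594 V.
Error = V_in − V_code = 1.937127 − (1.936933594) = +193 µV.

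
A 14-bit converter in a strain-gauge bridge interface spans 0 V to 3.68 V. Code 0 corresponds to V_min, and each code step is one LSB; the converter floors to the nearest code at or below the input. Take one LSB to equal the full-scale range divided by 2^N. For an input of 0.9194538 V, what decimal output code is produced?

Full-scale range = 3.68 V. LSB = 3.68 V / 2^14 ≈ 224.6 µV.
V_in − V_min = 0.9194538 − (0) = 0.9194538 V.
Divide by LSB: 0.9194538 × 16384/3.68 = 4093.5682.
Truncating gives code 4093.

4093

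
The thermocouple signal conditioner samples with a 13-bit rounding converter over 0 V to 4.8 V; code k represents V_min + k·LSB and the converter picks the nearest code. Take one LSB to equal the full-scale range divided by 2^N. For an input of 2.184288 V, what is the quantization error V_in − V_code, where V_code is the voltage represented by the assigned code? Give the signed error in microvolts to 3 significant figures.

−87.0 µV

Span = 4.8 V. LSB = 4.8 V / 2^13 ≈ 0.5859 mV.
(V_in − V_min)/LSB = (2.184288 − (0)) × 8192/4.8 = 3727.8515 → nearest code k = 3728.
Reconstructed level: 0 + 3728 × 4.8/8192 V = 2.184375000 V.
e = 2.184288 − (2.184375000) = −87.0 µV.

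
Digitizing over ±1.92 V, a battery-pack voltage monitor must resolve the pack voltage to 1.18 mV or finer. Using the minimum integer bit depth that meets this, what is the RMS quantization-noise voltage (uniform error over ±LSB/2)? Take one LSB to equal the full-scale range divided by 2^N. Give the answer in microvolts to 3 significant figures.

Span: 1.92 V − (-1.92 V) = 3.84 V.
Required number of levels: 3.84/1.18 mV = 3254.2; smallest N with 2^N ≥ that is 12.
Step size = 3.84/4096 V = 0.93750 mV.
σ_q = LSB/√12 = 0.93750 mV/3.4641 = 271 µV.

271 µV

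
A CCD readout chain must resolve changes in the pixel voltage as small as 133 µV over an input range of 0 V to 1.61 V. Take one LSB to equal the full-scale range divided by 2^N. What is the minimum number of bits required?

V_FS = 1.61 V.
Need 2^N ≥ 1.61 V / 133 µV = 12110 → N_min = 14.

14 bits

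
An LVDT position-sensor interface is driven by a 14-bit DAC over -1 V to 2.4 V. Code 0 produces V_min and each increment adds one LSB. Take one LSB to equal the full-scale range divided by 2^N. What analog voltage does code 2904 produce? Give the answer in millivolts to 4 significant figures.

The full-scale span is 2.4 − (-1) = 3.4 V. LSB = 3.4 V / 2^14.
V_out = V_min + code × LSB = -1 V + 2904 × 3.4 V / 16384
      = -1 V + 0.602637 V = -0.397363 V.

-397.4 mV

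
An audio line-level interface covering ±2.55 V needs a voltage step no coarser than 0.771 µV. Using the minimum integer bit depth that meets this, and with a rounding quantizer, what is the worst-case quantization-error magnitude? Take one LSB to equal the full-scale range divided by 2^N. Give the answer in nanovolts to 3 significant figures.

304 nV

Span: 2.55 V − (-2.55 V) = 5.1 V.
Levels needed ≥ 5.1/0.771 µV = 6.615e6. 2^23 = 8388608 suffices, so N_min = 23.
One LSB is 5.1 V / 8388608 = 0.60797 µV.
Half an LSB is 304 nV.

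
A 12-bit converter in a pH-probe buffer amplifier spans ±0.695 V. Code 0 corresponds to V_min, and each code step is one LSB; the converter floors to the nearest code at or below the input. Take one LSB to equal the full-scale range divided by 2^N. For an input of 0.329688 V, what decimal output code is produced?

3019

Full-scale range = 0.695 V − (-0.695 V) = 1.39 V. LSB = 1.39 V / 2^12 ≈ 339.4 µV.
V_in − V_min = 0.329688 − (-0.695) = 1.024688 V.
Divide by LSB: 1.024688 × 4096/1.39 = 3019.5123.
Truncating gives code 3019.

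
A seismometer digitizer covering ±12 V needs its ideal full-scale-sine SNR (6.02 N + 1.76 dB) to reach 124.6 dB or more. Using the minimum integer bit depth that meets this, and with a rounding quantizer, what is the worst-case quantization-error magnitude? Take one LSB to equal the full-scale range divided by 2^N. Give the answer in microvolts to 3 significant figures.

5.72 µV

The full-scale span is 12 − (-12) = 24 V.
Required N = ⌈(124.6 − 1.76)/6.02⌉ = ⌈20.405⌉ = 21.
Step size = 24/2097152 V = 11.444 µV.
|e|_max = LSB/2 = 5.72 µV.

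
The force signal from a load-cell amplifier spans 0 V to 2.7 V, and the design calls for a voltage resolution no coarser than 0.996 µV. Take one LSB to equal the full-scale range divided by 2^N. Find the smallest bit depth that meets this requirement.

22 bits

Span = 2.7 V.
2.7 V / 0.996 µV = 2.711e6. Since 2^21 = 2097152 and 2^22 = 4194304, N = 22.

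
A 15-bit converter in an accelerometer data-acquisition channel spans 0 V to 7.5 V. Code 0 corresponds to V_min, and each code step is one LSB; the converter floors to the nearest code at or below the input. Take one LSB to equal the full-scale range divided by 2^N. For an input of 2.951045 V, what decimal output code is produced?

12893

V_FS = 7.5 V. LSB = 7.5 V / 2^15 ≈ 228.9 µV.
(V_in − V_min) × 2^15/range = (2.951045 − (0)) × 32768/7.5 = 12893.312.
Floor → code = 12893.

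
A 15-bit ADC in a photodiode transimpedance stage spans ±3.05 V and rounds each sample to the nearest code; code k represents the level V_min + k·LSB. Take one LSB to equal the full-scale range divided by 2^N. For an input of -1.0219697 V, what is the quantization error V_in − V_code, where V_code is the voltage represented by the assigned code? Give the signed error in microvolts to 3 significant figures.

+33.5 µV

Full-scale range = 3.05 V − (-3.05 V) = 6.1 V. LSB = 6.1 V / 2^15 ≈ 186.2 µV.
(V_in − V_min)/LSB = (-1.0219697 − (-3.05)) × 32768/6.1 = 10894.1798 → nearest code k = 10894.
V_code = V_min + k × range/2^15 = -3.05 + 10894 × 6.1/32768 = -1.0220031738 V.
e = -1.0219697 − (-1.0220031738) = +33.5 µV.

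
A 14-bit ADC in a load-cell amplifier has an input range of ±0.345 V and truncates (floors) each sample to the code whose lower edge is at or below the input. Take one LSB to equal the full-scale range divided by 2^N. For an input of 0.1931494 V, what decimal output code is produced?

12778

Range = 0.345 − (-0.345) = 0.69 V. LSB = 0.69 V / 2^14 ≈ 42.11 µV.
code = ⌊(V_in − V_min)/LSB⌋ = ⌊(V_in − V_min) × 2^14 / range⌋
     = ⌊(0.1931494 − (-0.345)) × 16384 / 0.69⌋ = ⌊0.5381494 × 16384/0.69⌋
     = ⌊12778.319⌋ = 12778.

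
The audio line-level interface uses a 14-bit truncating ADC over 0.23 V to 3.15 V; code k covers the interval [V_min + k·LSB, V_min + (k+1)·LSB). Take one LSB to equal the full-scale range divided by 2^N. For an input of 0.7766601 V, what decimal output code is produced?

Full-scale range = 3.15 V − (0.23 V) = 2.92 V. LSB = 2.92 V / 2^14 ≈ 178.2 µV.
V_in − V_min = 0.7766601 − (0.23) = 0.5466601 V.
Divide by LSB: 0.5466601 × 16384/2.92 = 3067.2874.
Truncating gives code 3067.

3067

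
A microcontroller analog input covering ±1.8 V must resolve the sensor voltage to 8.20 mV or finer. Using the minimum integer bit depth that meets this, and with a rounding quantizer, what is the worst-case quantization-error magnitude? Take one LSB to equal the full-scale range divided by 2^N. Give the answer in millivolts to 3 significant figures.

3.52 mV

The full-scale span is 1.8 − (-1.8) = 3.6 V.
3.6 V / 8.20 mV = 439.0. Since 2^8 = 256 and 2^9 = 512, N = 9.
LSB = 3.6 V ÷ 2^9 = 3.6/512 V = 7.0313 mV.
|e|_max = LSB/2 = 3.52 mV.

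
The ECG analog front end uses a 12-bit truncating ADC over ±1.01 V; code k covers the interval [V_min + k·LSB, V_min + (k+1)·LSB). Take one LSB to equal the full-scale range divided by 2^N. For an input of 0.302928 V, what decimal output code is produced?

Full-scale range = 1.01 V − (-1.01 V) = 2.02 V. LSB = 2.02 V / 2^12 ≈ 493.2 µV.
code = ⌊(V_in − V_min)/LSB⌋ = ⌊(V_in − V_min) × 2^12 / range⌋
     = ⌊(0.302928 − (-1.01)) × 4096 / 2.02⌋ = ⌊1.312928 × 4096/2.02⌋
     = ⌊2662.254⌋ = 2662.

2662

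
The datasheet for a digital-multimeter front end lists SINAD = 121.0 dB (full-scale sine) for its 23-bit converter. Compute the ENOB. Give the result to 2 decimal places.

19.81 bits

(121.0 − 1.76) / 6.02 = 119.24/6.02 = 19.8073 effective bits.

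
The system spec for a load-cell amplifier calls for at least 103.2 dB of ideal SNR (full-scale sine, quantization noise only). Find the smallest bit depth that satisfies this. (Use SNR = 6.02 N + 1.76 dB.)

17 bits

N ≥ (103.2 − 1.76)/6.02 = 16.850 → N_min = 17.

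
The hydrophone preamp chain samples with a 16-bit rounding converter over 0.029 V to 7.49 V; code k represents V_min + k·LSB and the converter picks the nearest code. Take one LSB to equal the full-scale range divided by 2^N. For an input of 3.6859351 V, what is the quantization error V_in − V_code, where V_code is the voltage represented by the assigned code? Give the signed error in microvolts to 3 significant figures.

The full-scale span is 7.49 − (0.029) = 7.461 V. LSB = 7.461 V / 2^16 ≈ 113.8 µV.
Position in LSBs: (3.6859351 − (0.029)) × 65536/7.461 = 32121.8200; rounding gives k = 32122.
Reconstructed level: 0.029 + 32122 × 7.461/65536 V = 3.6859555969 V.
Error = V_in − V_code = 3.6859351 − (3.6859555969) = −20.5 µV.

−20.5 µV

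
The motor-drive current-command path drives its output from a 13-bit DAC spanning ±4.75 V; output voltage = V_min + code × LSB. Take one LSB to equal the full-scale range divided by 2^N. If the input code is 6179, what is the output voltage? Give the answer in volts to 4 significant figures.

Range = 4.75 − (-4.75) = 9.5 V. LSB = 9.5 V / 2^13.
V_out = -4.75 + 6179 × (9.5/8192) V
      = -4.75 V + 7.16559 V = 2.41559 V.

2.416 V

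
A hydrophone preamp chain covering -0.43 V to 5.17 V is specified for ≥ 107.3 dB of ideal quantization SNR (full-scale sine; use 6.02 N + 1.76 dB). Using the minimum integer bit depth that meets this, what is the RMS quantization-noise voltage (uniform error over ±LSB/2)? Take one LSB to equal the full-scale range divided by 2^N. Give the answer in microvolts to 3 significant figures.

The full-scale span is 5.17 − (-0.43) = 5.6 V.
6.02 N + 1.76 ≥ 107.3 gives N ≥ 17.532, so the minimum integer is 18.
Step size = 5.6/262144 V = 21.362 µV.
RMS noise = LSB/√12 = 6.17 µV.

6.17 µV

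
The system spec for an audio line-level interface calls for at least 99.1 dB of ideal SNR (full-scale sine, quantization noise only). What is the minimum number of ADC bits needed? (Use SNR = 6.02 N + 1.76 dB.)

17 bits

Solving 6.02 N ≥ 99.1 − 1.76: N ≥ 16.169. Round up → N = 17.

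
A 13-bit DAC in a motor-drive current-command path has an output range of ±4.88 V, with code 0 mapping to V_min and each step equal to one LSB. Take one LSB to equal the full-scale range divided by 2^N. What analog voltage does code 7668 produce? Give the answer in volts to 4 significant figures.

Full-scale range = 4.88 V − (-4.88 V) = 9.76 V. LSB = 9.76 V / 2^13.
V_out = V_min + code × LSB = -4.88 V + 7668 × 9.76 V / 8192
      = -4.88 + 9.13570 = 4.25570 V.

4.256 V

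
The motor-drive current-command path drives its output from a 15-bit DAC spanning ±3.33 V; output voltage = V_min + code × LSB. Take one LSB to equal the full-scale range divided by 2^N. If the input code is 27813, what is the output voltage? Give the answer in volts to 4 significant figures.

Full-scale range = 3.33 V − (-3.33 V) = 6.66 V. LSB = 6.66 V / 2^15.
V_out = -3.33 + 27813 × (6.66/32768) V
      = -3.33 + 5.65291 = 2.32291 V.

2.323 V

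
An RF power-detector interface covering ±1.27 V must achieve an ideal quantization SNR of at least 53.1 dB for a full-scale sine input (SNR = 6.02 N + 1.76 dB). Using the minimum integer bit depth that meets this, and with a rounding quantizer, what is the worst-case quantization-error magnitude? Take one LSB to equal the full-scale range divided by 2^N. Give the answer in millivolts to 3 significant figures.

2.48 mV

Full-scale range = 1.27 V − (-1.27 V) = 2.54 V.
Solving 6.02 N ≥ 53.1 − 1.76: N ≥ 8.528. Round up → N = 9.
Step size = 2.54/512 V = 4.9609 mV.
|e|_max = LSB/2 = 2.48 mV.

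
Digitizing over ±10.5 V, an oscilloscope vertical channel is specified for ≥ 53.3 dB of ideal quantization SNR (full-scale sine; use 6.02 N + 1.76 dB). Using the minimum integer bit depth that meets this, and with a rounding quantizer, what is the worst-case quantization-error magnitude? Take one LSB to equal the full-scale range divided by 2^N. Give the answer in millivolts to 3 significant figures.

Span: 10.5 V − (-10.5 V) = 21 V.
6.02 N + 1.76 ≥ 53.3 gives N ≥ 8.561, so the minimum integer is 9.
One LSB is 21 V / 512 = 41.016 mV.
Max error for round-to-nearest is LSB/2 = 20.5 mV.

20.5 mV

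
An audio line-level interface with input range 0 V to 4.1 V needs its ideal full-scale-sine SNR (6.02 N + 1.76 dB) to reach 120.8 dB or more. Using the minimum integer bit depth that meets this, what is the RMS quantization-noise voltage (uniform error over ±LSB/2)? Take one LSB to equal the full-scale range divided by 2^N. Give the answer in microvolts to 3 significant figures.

1.13 µV

V_FS = 4.1 V.
Solving 6.02 N ≥ 120.8 − 1.76: N ≥ 19.774. Round up → N = 20.
LSB = 4.1 V / 2^20 = 3.9101 µV.
σ_q = LSB/√12 = 3.9101 µV/3.4641 = 1.13 µV.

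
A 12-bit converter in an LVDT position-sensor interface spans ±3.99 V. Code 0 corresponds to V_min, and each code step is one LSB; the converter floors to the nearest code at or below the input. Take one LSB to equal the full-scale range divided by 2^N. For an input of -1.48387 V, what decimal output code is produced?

Range = 3.99 − (-3.99) = 7.98 V. LSB = 7.98 V / 2^12 ≈ 1.948 mV.
V_in − V_min = -1.48387 − (-3.99) = 2.50613 V.
Divide by LSB: 2.50613 × 4096/7.98 = 1286.3544.
Truncating gives code 1286.

1286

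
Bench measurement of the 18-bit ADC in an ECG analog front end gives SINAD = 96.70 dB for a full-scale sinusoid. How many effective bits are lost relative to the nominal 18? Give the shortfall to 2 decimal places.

ENOB = (SINAD − 1.76)/6.02 = (96.70 − 1.76)/6.02 = 15.7708 bits.
Lost resolution: 18 − 15.7708 = 2.2292 bits.

2.23 bits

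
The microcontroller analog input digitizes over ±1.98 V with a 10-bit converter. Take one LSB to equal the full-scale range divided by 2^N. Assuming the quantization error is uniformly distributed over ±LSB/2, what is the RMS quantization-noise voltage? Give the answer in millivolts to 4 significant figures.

1.116 mV

Range = 1.98 − (-1.98) = 3.96 V.
Step size = 3.96/1024 V = 3.86719 mV.
σ_q = LSB/√12 = 3.86719 mV/3.4641 = 1.116 mV.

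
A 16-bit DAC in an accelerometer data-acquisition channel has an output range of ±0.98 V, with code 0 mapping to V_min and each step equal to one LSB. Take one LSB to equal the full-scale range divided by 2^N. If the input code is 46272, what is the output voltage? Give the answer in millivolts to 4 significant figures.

Full-scale range = 0.98 V − (-0.98 V) = 1.96 V. LSB = 1.96 V / 2^16.
V_out = V_min + code × LSB = -0.98 V + 46272 × 1.96 V / 65536
      = -0.98 V + 1.38387 V = 0.403867 V.

403.9 mV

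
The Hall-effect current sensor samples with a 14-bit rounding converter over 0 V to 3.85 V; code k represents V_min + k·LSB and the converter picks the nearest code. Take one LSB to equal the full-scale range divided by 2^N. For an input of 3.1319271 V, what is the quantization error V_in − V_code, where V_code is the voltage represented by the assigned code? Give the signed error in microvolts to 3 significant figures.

Span = 3.85 V. LSB = 3.85 V / 2^14 ≈ 235.0 µV.
(V_in − V_min)/LSB = (3.1319271 − (0)) × 16384/3.85 = 13328.1802 → nearest code k = 13328.
V_code = V_min + k × range/2^14 = 0 + 13328 × 3.85/16384 = 3.1318847656 V.
e = 3.1319271 − (3.1318847656) = +42.3 µV.

+42.3 µV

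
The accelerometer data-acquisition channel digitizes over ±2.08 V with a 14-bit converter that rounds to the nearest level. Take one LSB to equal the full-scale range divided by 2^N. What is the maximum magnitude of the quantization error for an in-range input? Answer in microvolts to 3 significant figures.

127 µV

Full-scale range = 2.08 V − (-2.08 V) = 4.16 V.
Step size = 4.16/16384 V = 253.91 µV.
|e|_max = LSB/2 = 127 µV.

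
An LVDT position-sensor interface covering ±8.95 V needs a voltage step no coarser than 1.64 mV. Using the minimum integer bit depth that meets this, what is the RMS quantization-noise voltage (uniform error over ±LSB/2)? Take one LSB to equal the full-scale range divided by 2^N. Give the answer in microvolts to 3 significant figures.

Full-scale range = 8.95 V − (-8.95 V) = 17.9 V.
Need 2^N ≥ 17.9 V / 1.64 mV = 10910 → N_min = 14.
Step size = 17.9/16384 V = 1.0925 mV.
V_rms = LSB/√12 = 315 µV.

315 µV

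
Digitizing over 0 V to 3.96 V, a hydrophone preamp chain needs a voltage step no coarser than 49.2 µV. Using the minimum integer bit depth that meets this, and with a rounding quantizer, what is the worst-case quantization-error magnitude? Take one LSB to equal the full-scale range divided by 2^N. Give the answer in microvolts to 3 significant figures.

15.1 µV

Range is 3.96 V.
Need 2^N ≥ 3.96 V / 49.2 µV = 80490 → N_min = 17.
Step size = 3.96/131072 V = 30.212 µV.
Half an LSB is 15.1 µV.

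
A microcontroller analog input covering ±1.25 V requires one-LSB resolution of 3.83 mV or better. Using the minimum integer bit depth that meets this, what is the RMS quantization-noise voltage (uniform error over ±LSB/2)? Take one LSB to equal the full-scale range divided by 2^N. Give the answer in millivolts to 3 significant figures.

0.705 mV

Range = 1.25 − (-1.25) = 2.5 V.
2.5 V / 3.83 mV = 652.7. Since 2^9 = 512 and 2^10 = 1024, N = 10.
LSB = 2.5 V ÷ 2^10 = 2.5/1024 V = 2.4414 mV.
RMS noise = LSB/√12 = 0.705 mV.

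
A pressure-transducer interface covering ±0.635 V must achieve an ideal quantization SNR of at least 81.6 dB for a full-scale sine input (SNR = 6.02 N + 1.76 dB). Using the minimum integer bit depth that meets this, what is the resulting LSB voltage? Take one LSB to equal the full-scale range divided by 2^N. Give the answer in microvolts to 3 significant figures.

77.5 µV

Range = 0.635 − (-0.635) = 1.27 V.
N ≥ (81.6 − 1.76)/6.02 = 13.262 → N_min = 14.
LSB = 1.27 V ÷ 2^14 = 1.27/16384 V = 77.5 µV.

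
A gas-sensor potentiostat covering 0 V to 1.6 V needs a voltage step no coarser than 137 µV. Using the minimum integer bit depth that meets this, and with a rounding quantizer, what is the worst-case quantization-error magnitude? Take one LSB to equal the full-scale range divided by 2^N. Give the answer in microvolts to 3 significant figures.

Full-scale range = 1.6 V.
1.6 V / 137 µV = 11680. Since 2^13 = 8192 and 2^14 = 16384, N = 14.
One LSB is 1.6 V / 16384 = 97.656 µV.
Max error for round-to-nearest is LSB/2 = 48.8 µV.

48.8 µV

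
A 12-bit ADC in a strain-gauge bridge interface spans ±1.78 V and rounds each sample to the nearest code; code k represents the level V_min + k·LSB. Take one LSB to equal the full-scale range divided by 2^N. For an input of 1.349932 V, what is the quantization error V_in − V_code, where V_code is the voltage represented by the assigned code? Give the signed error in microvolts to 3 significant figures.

+157 µV

Span: 1.78 V − (-1.78 V) = 3.56 V. LSB = 3.56 V / 2^12 ≈ 0.8691 mV.
(1.349932 − (-1.78)) / LSB = 3.129932 × 4096/3.56 = 3601.1802. Nearest integer: k = 3601.
Reconstructed level: -1.78 + 3601 × 3.56/4096 V = 1.349775391 V.
e = 1.349932 − (1.349775391) = +157 µV.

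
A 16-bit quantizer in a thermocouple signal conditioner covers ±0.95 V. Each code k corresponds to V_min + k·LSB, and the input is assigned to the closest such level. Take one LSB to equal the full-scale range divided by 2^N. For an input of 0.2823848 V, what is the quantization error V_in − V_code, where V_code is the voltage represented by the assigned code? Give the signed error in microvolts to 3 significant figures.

+5.65 µV

Range = 0.95 − (-0.95) = 1.9 V. LSB = 1.9 V / 2^16 ≈ 28.99 µV.
(0.2823848 − (-0.95)) / LSB = 1.2323848 × 65536/1.9 = 42508.1949. Nearest integer: k = 42508.
V_code = -0.95 + (42508/65536) × 1.9 = 0.28237915039 V.
e = 0.2823848 − (0.28237915039) = +5.65 µV.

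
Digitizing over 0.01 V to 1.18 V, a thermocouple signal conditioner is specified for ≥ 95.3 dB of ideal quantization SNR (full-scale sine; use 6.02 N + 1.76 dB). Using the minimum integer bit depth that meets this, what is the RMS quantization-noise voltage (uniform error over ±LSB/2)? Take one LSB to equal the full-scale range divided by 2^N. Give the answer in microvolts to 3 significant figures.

5.15 µV

Span: 1.18 V − (0.01 V) = 1.17 V.
Required N = ⌈(95.3 − 1.76)/6.02⌉ = ⌈15.538⌉ = 16.
Step size = 1.17/65536 V = 17.853 µV.
RMS noise = LSB/√12 = 5.15 µV.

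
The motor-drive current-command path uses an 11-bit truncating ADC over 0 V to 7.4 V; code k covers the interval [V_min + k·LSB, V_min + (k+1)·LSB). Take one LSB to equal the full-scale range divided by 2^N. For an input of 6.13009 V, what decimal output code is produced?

Full-scale range = 7.4 V. LSB = 7.4 V / 2^11 ≈ 3.613 mV.
(V_in − V_min) × 2^11/range = (6.13009 − (0)) × 2048/7.4 = 1696.544.
Floor → code = 1696.

1696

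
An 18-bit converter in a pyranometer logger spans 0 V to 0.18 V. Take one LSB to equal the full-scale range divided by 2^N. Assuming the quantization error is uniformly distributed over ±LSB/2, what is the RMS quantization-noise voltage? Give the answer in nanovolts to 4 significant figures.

V_FS = 0.18 V.
LSB = 0.18 V ÷ 2^18 = 0.18/262144 V = 0.686646 µV.
For a uniform distribution on [−LSB/2, +LSB/2], V_rms = LSB/√12 = 0.686646 µV/3.4641 = 198.2 nV.

198.2 nV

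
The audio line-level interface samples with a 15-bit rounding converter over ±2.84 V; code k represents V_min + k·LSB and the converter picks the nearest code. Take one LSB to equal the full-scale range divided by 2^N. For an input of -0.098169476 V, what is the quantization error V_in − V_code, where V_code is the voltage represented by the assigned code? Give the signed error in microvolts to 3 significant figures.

Full-scale range = 2.84 V − (-2.84 V) = 5.68 V. LSB = 5.68 V / 2^15 ≈ 173.3 µV.
Position in LSBs: (-0.098169476 − (-2.84)) × 32768/5.68 = 15817.6589; rounding gives k = 15818.
Reconstructed level: -2.84 + 15818 × 5.68/32768 V = -0.098110351563 V.
V_in − V_code = -0.098169476 − (-0.098110351563) = −59.1 µV.

−59.1 µV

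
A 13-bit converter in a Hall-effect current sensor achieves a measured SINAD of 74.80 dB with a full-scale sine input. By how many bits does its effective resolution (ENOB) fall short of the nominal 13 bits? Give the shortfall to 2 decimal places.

Effective bits = (74.80 − 1.76)/6.02 = 12.1329.
Shortfall = 13 − 12.1329 = 0.8671 bits.

0.87 bits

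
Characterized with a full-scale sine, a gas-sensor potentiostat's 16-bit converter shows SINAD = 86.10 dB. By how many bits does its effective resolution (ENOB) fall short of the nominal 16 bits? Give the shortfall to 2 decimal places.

N_eff = (86.10 − 1.76)/6.02 = 14.0100 bits.
Lost resolution: 16 − 14.0100 = 1.9900 bits.

1.99 bits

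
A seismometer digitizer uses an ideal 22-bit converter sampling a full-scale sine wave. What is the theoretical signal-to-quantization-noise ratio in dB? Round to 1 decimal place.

SNR = 6.02·22 + 1.76 = 134.20 dB.

134.2 dB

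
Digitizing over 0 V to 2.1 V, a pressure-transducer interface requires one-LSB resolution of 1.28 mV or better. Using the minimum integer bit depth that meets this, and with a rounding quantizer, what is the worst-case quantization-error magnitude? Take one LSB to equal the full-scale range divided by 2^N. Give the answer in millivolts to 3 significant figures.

Span = 2.1 V.
Required number of levels: 2.1/1.28 mV = 1640.6; smallest N with 2^N ≥ that is 11.
LSB = 2.1 V ÷ 2^11 = 2.1/2048 V = 1.0254 mV.
|e|_max = LSB/2 = 0.513 mV.

0.513 mV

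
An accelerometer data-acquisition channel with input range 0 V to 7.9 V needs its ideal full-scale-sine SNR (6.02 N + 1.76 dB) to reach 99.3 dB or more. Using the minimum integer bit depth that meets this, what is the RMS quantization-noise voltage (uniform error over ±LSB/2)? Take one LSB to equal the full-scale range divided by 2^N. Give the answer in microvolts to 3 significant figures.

17.4 µV

Range is 7.9 V.
N ≥ (99.3 − 1.76)/6.02 = 16.203 → N_min = 17.
LSB = 7.9 V ÷ 2^17 = 7.9/131072 V = 60.272 µV.
V_rms = LSB/√12 = 17.4 µV.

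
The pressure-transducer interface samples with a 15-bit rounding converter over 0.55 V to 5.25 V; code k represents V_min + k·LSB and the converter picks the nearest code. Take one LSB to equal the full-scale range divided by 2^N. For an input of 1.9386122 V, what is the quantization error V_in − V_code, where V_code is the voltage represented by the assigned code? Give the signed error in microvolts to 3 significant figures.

+41.0 µV

Range = 5.25 − (0.55) = 4.7 V. LSB = 4.7 V / 2^15 ≈ 143.4 µV.
Position in LSBs: (1.9386122 − (0.55)) × 32768/4.7 = 9681.2861; rounding gives k = 9681.
V_code = 0.55 + (9681/32768) × 4.7 = 1.9385711670 V.
Error = V_in − V_code = 1.9386122 − (1.9385711670) = +41.0 µV.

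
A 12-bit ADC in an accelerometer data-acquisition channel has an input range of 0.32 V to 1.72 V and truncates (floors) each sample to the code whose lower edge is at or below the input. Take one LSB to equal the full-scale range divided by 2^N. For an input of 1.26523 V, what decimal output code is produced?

Range = 1.72 − (0.32) = 1.4 V. LSB = 1.4 V / 2^12 ≈ 341.8 µV.
V_in − V_min = 1.26523 − (0.32) = 0.94523 V.
Divide by LSB: 0.94523 × 4096/1.4 = 2765.4729.
Truncating gives code 2765.

2765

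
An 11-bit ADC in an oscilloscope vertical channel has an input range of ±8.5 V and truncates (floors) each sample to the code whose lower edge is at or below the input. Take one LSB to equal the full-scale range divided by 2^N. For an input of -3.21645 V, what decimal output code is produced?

636

Span: 8.5 V − (-8.5 V) = 17 V. LSB = 17 V / 2^11 ≈ 8.301 mV.
V_in − V_min = -3.21645 − (-8.5) = 5.28355 V.
Divide by LSB: 5.28355 × 2048/17 = 636.5124.
Truncating gives code 636.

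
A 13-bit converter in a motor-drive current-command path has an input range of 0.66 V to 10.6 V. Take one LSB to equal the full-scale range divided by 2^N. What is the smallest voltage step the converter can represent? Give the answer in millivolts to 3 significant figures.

1.21 mV

Range = 10.6 − (0.66) = 9.94 V.
Number of codes = 2^13 = 8192.
LSB = 9.94 V / 2^13 = 1.21 mV.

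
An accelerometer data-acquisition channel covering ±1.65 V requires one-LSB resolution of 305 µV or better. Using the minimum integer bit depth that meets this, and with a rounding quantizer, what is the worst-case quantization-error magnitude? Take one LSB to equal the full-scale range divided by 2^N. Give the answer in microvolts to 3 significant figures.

101 µV

Span: 1.65 V − (-1.65 V) = 3.3 V.
Need 2^N ≥ 3.3 V / 305 µV = 10820 → N_min = 14.
LSB = 3.3 V / 2^14 = 201.42 µV.
Half an LSB is 101 µV.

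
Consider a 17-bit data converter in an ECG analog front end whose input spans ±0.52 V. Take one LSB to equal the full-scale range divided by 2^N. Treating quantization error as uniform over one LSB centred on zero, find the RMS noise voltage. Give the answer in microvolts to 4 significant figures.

2.291 µV

Span: 0.52 V − (-0.52 V) = 1.04 V.
LSB = 1.04 V / 2^17 = 7.93457 µV.
For a uniform distribution on [−LSB/2, +LSB/2], V_rms = LSB/√12 = 7.93457 µV/3.4641 = 2.291 µV.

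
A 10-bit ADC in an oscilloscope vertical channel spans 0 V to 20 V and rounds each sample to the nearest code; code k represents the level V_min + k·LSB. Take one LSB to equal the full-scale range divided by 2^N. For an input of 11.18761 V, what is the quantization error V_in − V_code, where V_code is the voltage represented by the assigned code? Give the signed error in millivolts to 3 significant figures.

Span = 20 V. LSB = 20 V / 2^10 ≈ 19.53 mV.
Position in LSBs: (11.18761 − (0)) × 1024/20 = 572.8056; rounding gives k = 573.
Reconstructed level: 0 + 573 × 20/1024 V = 11.19140625 V.
e = 11.18761 − (11.19140625) = −3.80 mV.

−3.80 mV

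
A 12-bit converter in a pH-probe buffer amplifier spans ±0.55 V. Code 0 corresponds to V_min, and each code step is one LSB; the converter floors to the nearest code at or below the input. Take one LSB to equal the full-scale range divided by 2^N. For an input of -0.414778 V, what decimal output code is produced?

503

Full-scale range = 0.55 V − (-0.55 V) = 1.1 V. LSB = 1.1 V / 2^12 ≈ 268.6 µV.
(V_in − V_min) × 2^12/range = (-0.414778 − (-0.55)) × 4096/1.1 = 503.518.
Floor → code = 503.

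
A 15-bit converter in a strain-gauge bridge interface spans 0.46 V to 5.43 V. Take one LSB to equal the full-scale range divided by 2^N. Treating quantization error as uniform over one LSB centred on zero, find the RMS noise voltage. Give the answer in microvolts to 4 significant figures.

43.78 µV

Full-scale range = 5.43 V − (0.46 V) = 4.97 V.
LSB = 4.97 V ÷ 2^15 = 4.97/32768 V = 151.672 µV.
σ_q = LSB/√12 = 151.672 µV/3.4641 = 43.78 µV.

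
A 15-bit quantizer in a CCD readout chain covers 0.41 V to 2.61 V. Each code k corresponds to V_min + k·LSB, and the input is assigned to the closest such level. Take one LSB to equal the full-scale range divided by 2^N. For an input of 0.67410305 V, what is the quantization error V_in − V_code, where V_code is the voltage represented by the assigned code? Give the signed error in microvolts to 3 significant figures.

−20.5 µV

Range = 2.61 − (0.41) = 2.2 V. LSB = 2.2 V / 2^15 ≈ 67.14 µV.
(0.67410305 − (0.41)) / LSB = 0.26410305 × 32768/2.2 = 3933.6949. Nearest integer: k = 3934.
V_code = V_min + k × range/2^15 = 0.41 + 3934 × 2.2/32768 = 0.67412353516 V.
e = 0.67410305 − (0.67412353516) = −20.5 µV.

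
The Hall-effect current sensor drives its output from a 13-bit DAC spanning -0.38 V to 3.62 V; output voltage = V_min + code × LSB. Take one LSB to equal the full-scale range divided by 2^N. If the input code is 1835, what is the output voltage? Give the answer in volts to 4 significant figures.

The full-scale span is 3.62 − (-0.38) = 4 V. LSB = 4 V / 2^13.
V_out = -0.38 + 1835 × (4/8192) V
      = -0.38 + 0.895996 = 0.515996 V.

0.5160 V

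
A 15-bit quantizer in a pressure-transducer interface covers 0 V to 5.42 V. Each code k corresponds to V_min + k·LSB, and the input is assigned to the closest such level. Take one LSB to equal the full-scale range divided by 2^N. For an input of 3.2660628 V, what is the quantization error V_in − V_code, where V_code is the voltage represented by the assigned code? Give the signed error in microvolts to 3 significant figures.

Full-scale range = 5.42 V. LSB = 5.42 V / 2^15 ≈ 165.4 µV.
(3.2660628 − (0)) / LSB = 3.2660628 × 32768/5.42 = 19745.8203. Nearest integer: k = 19746.
V_code = 0 + (19746/32768) × 5.42 = 3.2660925293 V.
e = 3.2660628 − (3.2660925293) = −29.7 µV.

−29.7 µV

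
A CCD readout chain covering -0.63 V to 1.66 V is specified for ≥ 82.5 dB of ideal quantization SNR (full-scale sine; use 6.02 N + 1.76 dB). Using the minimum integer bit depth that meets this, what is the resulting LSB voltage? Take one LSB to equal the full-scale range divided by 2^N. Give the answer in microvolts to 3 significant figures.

140 µV

Span: 1.66 V − (-0.63 V) = 2.29 V.
Required N = ⌈(82.5 − 1.76)/6.02⌉ = ⌈13.412⌉ = 14.
One LSB is 2.29 V / 16384 = 140 µV.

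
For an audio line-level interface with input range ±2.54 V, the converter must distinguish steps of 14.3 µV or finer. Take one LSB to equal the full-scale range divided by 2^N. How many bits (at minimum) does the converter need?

Range = 2.54 − (-2.54) = 5.08 V.
Levels needed ≥ 5.08/14.3 µV = 355200. 2^19 = 524288 suffices, so N_min = 19.

19 bits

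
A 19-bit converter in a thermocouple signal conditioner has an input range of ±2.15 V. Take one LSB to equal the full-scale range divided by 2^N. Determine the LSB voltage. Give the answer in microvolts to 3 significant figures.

8.20 µV

Span: 2.15 V − (-2.15 V) = 4.3 V.
2^19 = 524288 levels.
One LSB is 4.3 V / 524288 = 8.20 µV.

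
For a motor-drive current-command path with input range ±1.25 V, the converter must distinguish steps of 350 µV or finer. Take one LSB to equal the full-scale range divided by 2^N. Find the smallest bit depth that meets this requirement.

The full-scale span is 1.25 − (-1.25) = 2.5 V.
Required number of levels: 2.5/350 µV = 7142.9; smallest N with 2^N ≥ that is 13.

13 bits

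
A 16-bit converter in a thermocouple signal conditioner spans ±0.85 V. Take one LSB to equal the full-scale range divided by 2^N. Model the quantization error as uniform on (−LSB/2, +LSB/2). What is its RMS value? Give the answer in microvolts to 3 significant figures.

The full-scale span is 0.85 − (-0.85) = 1.7 V.
One LSB is 1.7 V / 65536 = 25.940 µV.
RMS of a uniform error over width LSB is LSB/√12 = 7.49 µV.

7.49 µV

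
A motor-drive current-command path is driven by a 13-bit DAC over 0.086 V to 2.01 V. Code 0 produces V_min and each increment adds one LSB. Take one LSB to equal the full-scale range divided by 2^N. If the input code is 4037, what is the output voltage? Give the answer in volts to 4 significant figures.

1.034 V

Full-scale range = 2.01 V − (0.086 V) = 1.924 V. LSB = 1.924 V / 2^13.
V_out = V_min + code × LSB = 0.086 V + 4037 × 1.924 V / 8192
      = 0.086 + 0.948143 = 1.03414 V.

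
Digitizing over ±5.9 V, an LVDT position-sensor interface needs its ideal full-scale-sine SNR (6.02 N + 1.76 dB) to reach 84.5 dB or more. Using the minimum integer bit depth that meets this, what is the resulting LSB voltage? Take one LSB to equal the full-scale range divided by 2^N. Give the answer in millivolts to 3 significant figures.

0.720 mV

The full-scale span is 5.9 − (-5.9) = 11.8 V.
N ≥ (84.5 − 1.76)/6.02 = 13.744 → N_min = 14.
LSB = 11.8 V / 2^14 = 0.720 mV.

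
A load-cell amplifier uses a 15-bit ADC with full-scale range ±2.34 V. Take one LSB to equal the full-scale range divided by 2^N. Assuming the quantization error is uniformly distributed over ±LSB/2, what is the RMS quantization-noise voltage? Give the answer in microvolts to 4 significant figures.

41.23 µV

Range = 2.34 − (-2.34) = 4.68 V.
LSB = 4.68 V / 2^15 = 142.822 µV.
V_rms = LSB/√12 = 142.822 µV / √12 = 41.23 µV.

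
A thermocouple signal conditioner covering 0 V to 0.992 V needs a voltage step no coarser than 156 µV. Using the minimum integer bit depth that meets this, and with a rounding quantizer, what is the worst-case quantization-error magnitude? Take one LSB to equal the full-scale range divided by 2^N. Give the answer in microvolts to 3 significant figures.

Range is 0.992 V.
Required number of levels: 0.992/156 µV = 6359.0; smallest N with 2^N ≥ that is 13.
LSB = 0.992 V ÷ 2^13 = 0.992/8192 V = 121.09 µV.
Half an LSB is 60.5 µV.

60.5 µV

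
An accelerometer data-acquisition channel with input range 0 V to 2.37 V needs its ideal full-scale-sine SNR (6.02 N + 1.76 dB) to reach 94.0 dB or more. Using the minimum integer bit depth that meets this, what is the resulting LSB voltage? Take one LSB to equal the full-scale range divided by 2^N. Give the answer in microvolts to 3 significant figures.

36.2 µV

Full-scale range = 2.37 V.
6.02 N + 1.76 ≥ 94.0 gives N ≥ 15.322, so the minimum integer is 16.
LSB = 2.37 V ÷ 2^16 = 2.37/65536 V = 36.2 µV.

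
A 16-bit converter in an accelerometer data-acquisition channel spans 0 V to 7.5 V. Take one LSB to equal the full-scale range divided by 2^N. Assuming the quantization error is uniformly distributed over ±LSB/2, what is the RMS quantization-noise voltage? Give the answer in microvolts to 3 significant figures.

Span = 7.5 V.
Step size = 7.5/65536 V = 114.44 µV.
For a uniform distribution on [−LSB/2, +LSB/2], V_rms = LSB/√12 = 114.44 µV/3.4641 = 33.0 µV.

33.0 µV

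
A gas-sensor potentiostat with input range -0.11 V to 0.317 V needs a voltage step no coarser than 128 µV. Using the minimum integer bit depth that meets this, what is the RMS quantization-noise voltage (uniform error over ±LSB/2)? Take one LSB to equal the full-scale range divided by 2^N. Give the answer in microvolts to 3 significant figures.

Span: 0.317 V − (-0.11 V) = 0.427 V.
Required number of levels: 0.427/128 µV = 3335.9; smallest N with 2^N ≥ that is 12.
LSB = 0.427 V ÷ 2^12 = 0.427/4096 V = 104.25 µV.
σ_q = LSB/√12 = 104.25 µV/3.4641 = 30.1 µV.

30.1 µV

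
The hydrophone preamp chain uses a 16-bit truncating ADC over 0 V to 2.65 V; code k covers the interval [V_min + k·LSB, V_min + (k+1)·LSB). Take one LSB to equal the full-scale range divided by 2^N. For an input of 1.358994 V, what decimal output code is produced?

Full-scale range = 2.65 V. LSB = 2.65 V / 2^16 ≈ 40.44 µV.
V_in − V_min = 1.358994 − (0) = 1.358994 V.
Divide by LSB: 1.358994 × 65536/2.65 = 33608.6909.
Truncating gives code 33608.

33608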